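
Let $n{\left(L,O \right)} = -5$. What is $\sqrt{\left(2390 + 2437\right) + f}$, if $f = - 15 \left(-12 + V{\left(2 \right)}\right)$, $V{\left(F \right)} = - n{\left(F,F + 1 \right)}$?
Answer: $6 \sqrt{137} \approx 70.228$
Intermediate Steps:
$V{\left(F \right)} = 5$ ($V{\left(F \right)} = \left(-1\right) \left(-5\right) = 5$)
$f = 105$ ($f = - 15 \left(-12 + 5\right) = \left(-15\right) \left(-7\right) = 105$)
$\sqrt{\left(2390 + 2437\right) + f} = \sqrt{\left(2390 + 2437\right) + 105} = \sqrt{4827 + 105} = \sqrt{4932} = 6 \sqrt{137}$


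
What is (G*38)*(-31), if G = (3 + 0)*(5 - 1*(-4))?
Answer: -31806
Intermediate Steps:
G = 27 (G = 3*(5 + 4) = 3*9 = 27)
(G*38)*(-31) = (27*38)*(-31) = 1026*(-31) = -31806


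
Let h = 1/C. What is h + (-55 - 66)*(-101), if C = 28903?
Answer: 353223564/28903 ≈ 12221.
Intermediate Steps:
h = 1/28903 ≈ 3.4598e-5
h + (-55 - 66)*(-101) = 1/28903 + (-55 - 66)*(-101) = 1/28903 - 121*(-101) = 1/28903 + 12221 = 353223564/28903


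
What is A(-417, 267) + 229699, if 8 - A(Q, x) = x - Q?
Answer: 229023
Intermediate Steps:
A(Q, x) = 8 + Q - x (A(Q, x) = 8 - (x - Q) = 8 + (Q - x) = 8 + Q - x)
A(-417, 267) + 229699 = (8 - 417 - 1*267) + 229699 = (8 - 417 - 267) + 229699 = -676 + 229699 = 229023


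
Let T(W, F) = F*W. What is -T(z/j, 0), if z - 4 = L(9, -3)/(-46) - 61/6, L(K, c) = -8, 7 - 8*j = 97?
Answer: 0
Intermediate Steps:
j = -45/4 (j = 7/8 - ⅛*97 = 7/8 - 97/8 = -45/4 ≈ -11.250)
z = -827/138 (z = 4 + (-8/(-46) - 61/6) = 4 + (-8*(-1/46) - 61*⅙) = 4 + (4/23 - 61/6) = 4 - 1379/138 = -827/138 ≈ -5.9928)
-T(z/j, 0) = -0*(-827/(138*(-45/4))) = -0*(-827/138*(-4/45)) = -0*1654/3105 = -1*0 = 0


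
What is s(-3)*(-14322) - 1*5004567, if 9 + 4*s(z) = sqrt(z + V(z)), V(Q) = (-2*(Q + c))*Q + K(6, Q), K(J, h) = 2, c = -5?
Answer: -9944685/2 - 50127*I/2 ≈ -4.9723e+6 - 25064.0*I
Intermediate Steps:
V(Q) = 2 + Q*(10 - 2*Q) (V(Q) = (-2*(Q - 5))*Q + 2 = (-2*(-5 + Q))*Q + 2 = (10 - 2*Q)*Q + 2 = Q*(10 - 2*Q) + 2 = 2 + Q*(10 - 2*Q))
s(z) = -9/4 + sqrt(2 - 2*z**2 + 11*z)/4 (s(z) = -9/4 + sqrt(z + (2 - 2*z**2 + 10*z))/4 = -9/4 + sqrt(2 - 2*z**2 + 11*z)/4)
s(-3)*(-14322) - 1*5004567 = (-9/4 + sqrt(2 - 2*(-3)**2 + 11*(-3))/4)*(-14322) - 1*5004567 = (-9/4 + sqrt(2 - 2*9 - 33)/4)*(-14322) - 5004567 = (-9/4 + sqrt(2 - 18 - 33)/4)*(-14322) - 5004567 = (-9/4 + sqrt(-49)/4)*(-14322) - 5004567 = (-9/4 + (7*I)/4)*(-14322) - 5004567 = (-9/4 + 7*I/4)*(-14322) - 5004567 = (64449/2 - 50127*I/2) - 5004567 = -9944685/2 - 50127*I/2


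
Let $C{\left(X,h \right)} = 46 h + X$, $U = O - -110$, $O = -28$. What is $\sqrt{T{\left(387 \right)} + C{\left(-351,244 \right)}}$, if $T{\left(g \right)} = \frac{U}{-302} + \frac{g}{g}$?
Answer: $\frac{3 \sqrt{27547987}}{151} \approx 104.28$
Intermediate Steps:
$U = 82$ ($U = -28 - -110 = -28 + 110 = 82$)
$C{\left(X,h \right)} = X + 46 h$
$T{\left(g \right)} = \frac{110}{151}$ ($T{\left(g \right)} = \frac{82}{-302} + \frac{g}{g} = 82 \left(- \frac{1}{302}\right) + 1 = - \frac{41}{151} + 1 = \frac{110}{151}$)
$\sqrt{T{\left(387 \right)} + C{\left(-351,244 \right)}} = \sqrt{\frac{110}{151} + \left(-351 + 46 \cdot 244\right)} = \sqrt{\frac{110}{151} + \left(-351 + 11224\right)} = \sqrt{\frac{110}{151} + 10873} = \sqrt{\frac{1641933}{151}} = \frac{3 \sqrt{27547987}}{151}$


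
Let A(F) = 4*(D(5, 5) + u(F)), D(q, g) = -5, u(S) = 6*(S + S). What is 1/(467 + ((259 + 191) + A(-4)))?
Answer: 1/705 ≈ 0.0014184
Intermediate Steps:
u(S) = 12*S (u(S) = 6*(2*S) = 12*S)
A(F) = -20 + 48*F (A(F) = 4*(-5 + 12*F) = -20 + 48*F)
1/(467 + ((259 + 191) + A(-4))) = 1/(467 + ((259 + 191) + (-20 + 48*(-4)))) = 1/(467 + (450 + (-20 - 192))) = 1/(467 + (450 - 212)) = 1/(467 + 238) = 1/705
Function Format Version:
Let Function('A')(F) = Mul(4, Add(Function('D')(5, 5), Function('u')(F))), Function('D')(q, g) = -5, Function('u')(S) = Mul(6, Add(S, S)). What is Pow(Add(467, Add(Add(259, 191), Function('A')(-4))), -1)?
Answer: Rational(1, 705) ≈ 0.0014184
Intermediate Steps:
Function('u')(S) = Mul(12, S) (Function('u')(S) = Mul(6, Mul(2, S)) = Mul(12, S))
Function('A')(F) = Add(-20, Mul(48, F)) (Function('A')(F) = Mul(4, Add(-5, Mul(12, F))) = Add(-20, Mul(48, F)))
Pow(Add(467, Add(Add(259, 191), Function('A')(-4))), -1) = Pow(Add(467, Add(Add(259, 191), Add(-20, Mul(48, -4)))), -1) = Pow(Add(467, Add(450, Add(-20, -192))), -1) = Pow(Add(467, Add(450, -212)), -1) = Pow(Add(467, 238), -1) = Pow(705, -1) = Rational(1, 705)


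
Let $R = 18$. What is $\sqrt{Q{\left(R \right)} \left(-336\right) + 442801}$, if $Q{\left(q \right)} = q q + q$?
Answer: $\sqrt{327889} \approx 572.62$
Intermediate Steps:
$Q{\left(q \right)} = q + q^{2}$ ($Q{\left(q \right)} = q^{2} + q = q + q^{2}$)
$\sqrt{Q{\left(R \right)} \left(-336\right) + 442801} = \sqrt{18 \left(1 + 18\right) \left(-336\right) + 442801} = \sqrt{18 \cdot 19 \left(-336\right) + 442801} = \sqrt{342 \left(-336\right) + 442801} = \sqrt{-114912 + 442801} = \sqrt{327889}$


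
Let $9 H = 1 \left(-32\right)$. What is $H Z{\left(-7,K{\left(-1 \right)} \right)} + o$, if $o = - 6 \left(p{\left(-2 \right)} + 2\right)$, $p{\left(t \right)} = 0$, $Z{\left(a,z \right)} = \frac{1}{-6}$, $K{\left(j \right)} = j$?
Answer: $- \frac{308}{27} \approx -11.407$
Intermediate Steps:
$Z{\left(a,z \right)} = - \frac{1}{6}$
$o = -12$ ($o = - 6 \left(0 + 2\right) = \left(-6\right) 2 = -12$)
$H = - \frac{32}{9}$ ($H = \frac{1 \left(-32\right)}{9} = \frac{1}{9} \left(-32\right) = - \frac{32}{9} \approx -3.5556$)
$H Z{\left(-7,K{\left(-1 \right)} \right)} + o = \left(- \frac{32}{9}\right) \left(- \frac{1}{6}\right) - 12 = \frac{16}{27} - 12 = - \frac{308}{27}$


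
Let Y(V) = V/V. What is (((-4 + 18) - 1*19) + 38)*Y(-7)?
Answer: 33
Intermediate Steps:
Y(V) = 1
(((-4 + 18) - 1*19) + 38)*Y(-7) = (((-4 + 18) - 1*19) + 38)*1 = ((14 - 19) + 38)*1 = (-5 + 38)*1 = 33*1 = 33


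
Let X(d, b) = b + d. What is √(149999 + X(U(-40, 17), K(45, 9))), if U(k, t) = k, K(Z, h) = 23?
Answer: √149982 ≈ 387.27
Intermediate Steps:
√(149999 + X(U(-40, 17), K(45, 9))) = √(149999 + (23 - 40)) = √(149999 - 17) = √149982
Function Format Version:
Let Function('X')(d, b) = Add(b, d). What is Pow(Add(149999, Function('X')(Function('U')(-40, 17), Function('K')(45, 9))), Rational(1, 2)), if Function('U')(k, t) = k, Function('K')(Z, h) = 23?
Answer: Pow(149982, Rational(1, 2)) ≈ 387.27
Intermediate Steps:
Pow(Add(149999, Function('X')(Function('U')(-40, 17), Function('K')(45, 9))), Rational(1, 2)) = Pow(Add(149999, Add(23, -40)), Rational(1, 2)) = Pow(Add(149999, -17), Rational(1, 2)) = Pow(149982, Rational(1, 2))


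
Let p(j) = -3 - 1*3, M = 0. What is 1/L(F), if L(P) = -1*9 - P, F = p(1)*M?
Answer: -⅑ ≈ -0.11111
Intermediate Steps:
p(j) = -6 (p(j) = -3 - 3 = -6)
F = 0 (F = -6*0 = 0)
L(P) = -9 - P
1/L(F) = 1/(-9 - 1*0) = 1/(-9 + 0) = 1/(-9) = -⅑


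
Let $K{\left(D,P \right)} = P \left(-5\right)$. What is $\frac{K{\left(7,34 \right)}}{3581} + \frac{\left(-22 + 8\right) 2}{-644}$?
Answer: $- \frac{329}{82363} \approx -0.0039945$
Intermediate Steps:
$K{\left(D,P \right)} = - 5 P$
$\frac{K{\left(7,34 \right)}}{3581} + \frac{\left(-22 + 8\right) 2}{-644} = \frac{\left(-5\right) 34}{3581} + \frac{\left(-22 + 8\right) 2}{-644} = \left(-170\right) \frac{1}{3581} + \left(-14\right) 2 \left(- \frac{1}{644}\right) = - \frac{170}{3581} - - \frac{1}{23} = - \frac{170}{3581} + \frac{1}{23} = - \frac{329}{82363}$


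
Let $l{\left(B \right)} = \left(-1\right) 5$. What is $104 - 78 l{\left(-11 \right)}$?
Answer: $494$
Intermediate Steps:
$l{\left(B \right)} = -5$
$104 - 78 l{\left(-11 \right)} = 104 - -390 = 104 + 390 = 494$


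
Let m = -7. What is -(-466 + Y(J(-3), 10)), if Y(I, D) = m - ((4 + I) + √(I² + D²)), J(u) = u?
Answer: 474 + √109 ≈ 484.44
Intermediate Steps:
Y(I, D) = -11 - I - √(D² + I²) (Y(I, D) = -7 - ((4 + I) + √(I² + D²)) = -7 - ((4 + I) + √(D² + I²)) = -7 - (4 + I + √(D² + I²)) = -7 + (-4 - I - √(D² + I²)) = -11 - I - √(D² + I²))
-(-466 + Y(J(-3), 10)) = -(-466 + (-11 - 1*(-3) - √(10² + (-3)²))) = -(-466 + (-11 + 3 - √(100 + 9))) = -(-466 + (-11 + 3 - √109)) = -(-466 + (-8 - √109)) = -(-474 - √109) = 474 + √109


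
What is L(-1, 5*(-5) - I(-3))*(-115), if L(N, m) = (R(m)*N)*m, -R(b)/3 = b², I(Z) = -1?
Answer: 4769280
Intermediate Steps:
R(b) = -3*b²
L(N, m) = -3*N*m³ (L(N, m) = ((-3*m²)*N)*m = (-3*N*m²)*m = -3*N*m³)
L(-1, 5*(-5) - I(-3))*(-115) = -3*(-1)*(5*(-5) - 1*(-1))³*(-115) = -3*(-1)*(-25 + 1)³*(-115) = -3*(-1)*(-24)³*(-115) = -3*(-1)*(-13824)*(-115) = -41472*(-115) = 4769280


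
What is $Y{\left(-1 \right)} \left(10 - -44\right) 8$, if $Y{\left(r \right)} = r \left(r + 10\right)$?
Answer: $-3888$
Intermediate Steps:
$Y{\left(r \right)} = r \left(10 + r\right)$
$Y{\left(-1 \right)} \left(10 - -44\right) 8 = - (10 - 1) \left(10 - -44\right) 8 = \left(-1\right) 9 \left(10 + 44\right) 8 = \left(-9\right) 54 \cdot 8 = \left(-486\right) 8 = -3888$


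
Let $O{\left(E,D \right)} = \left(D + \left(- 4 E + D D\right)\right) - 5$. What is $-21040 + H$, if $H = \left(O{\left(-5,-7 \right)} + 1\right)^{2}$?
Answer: $-17676$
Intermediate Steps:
$O{\left(E,D \right)} = -5 + D + D^{2} - 4 E$ ($O{\left(E,D \right)} = \left(D + \left(- 4 E + D^{2}\right)\right) - 5 = \left(D + \left(D^{2} - 4 E\right)\right) - 5 = \left(D + D^{2} - 4 E\right) - 5 = -5 + D + D^{2} - 4 E$)
$H = 3364$ ($H = \left(\left(-5 - 7 + \left(-7\right)^{2} - -20\right) + 1\right)^{2} = \left(\left(-5 - 7 + 49 + 20\right) + 1\right)^{2} = \left(57 + 1\right)^{2} = 58^{2} = 3364$)
$-21040 + H = -21040 + 3364 = -17676$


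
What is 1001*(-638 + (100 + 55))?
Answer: -483483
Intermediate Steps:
1001*(-638 + (100 + 55)) = 1001*(-638 + 155) = 1001*(-483) = -483483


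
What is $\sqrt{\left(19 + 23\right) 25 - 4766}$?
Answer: $2 i \sqrt{929} \approx 60.959 i$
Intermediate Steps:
$\sqrt{\left(19 + 23\right) 25 - 4766} = \sqrt{42 \cdot 25 - 4766} = \sqrt{1050 - 4766} = \sqrt{-3716} = 2 i \sqrt{929}$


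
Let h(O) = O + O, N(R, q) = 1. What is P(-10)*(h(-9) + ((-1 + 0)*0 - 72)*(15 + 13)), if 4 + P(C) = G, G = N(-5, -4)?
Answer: 6102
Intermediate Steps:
h(O) = 2*O
G = 1
P(C) = -3 (P(C) = -4 + 1 = -3)
P(-10)*(h(-9) + ((-1 + 0)*0 - 72)*(15 + 13)) = -3*(2*(-9) + ((-1 + 0)*0 - 72)*(15 + 13)) = -3*(-18 + (-1*0 - 72)*28) = -3*(-18 + (0 - 72)*28) = -3*(-18 - 72*28) = -3*(-18 - 2016) = -3*(-2034) = 6102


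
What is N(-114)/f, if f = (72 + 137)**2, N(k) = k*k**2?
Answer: -4104/121 ≈ -33.917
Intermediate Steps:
N(k) = k**3
f = 43681 (f = 209**2 = 43681)
N(-114)/f = (-114)**3/43681 = -1481544*1/43681 = -4104/121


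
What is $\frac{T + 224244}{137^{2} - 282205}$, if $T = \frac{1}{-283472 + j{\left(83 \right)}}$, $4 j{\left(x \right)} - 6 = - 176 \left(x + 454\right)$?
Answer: $- \frac{68864996033}{80900800446} \approx -0.85123$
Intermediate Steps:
$j{\left(x \right)} = - \frac{39949}{2} - 44 x$ ($j{\left(x \right)} = \frac{3}{2} + \frac{\left(-176\right) \left(x + 454\right)}{4} = \frac{3}{2} + \frac{\left(-176\right) \left(454 + x\right)}{4} = \frac{3}{2} + \frac{-79904 - 176 x}{4} = \frac{3}{2} - \left(19976 + 44 x\right) = - \frac{39949}{2} - 44 x$)
$T = - \frac{2}{614197}$ ($T = \frac{1}{-283472 - \frac{47253}{2}} = \frac{1}{- \frac{614197}{2}} = - \frac{2}{614197} \approx -3.2563 \cdot 10^{-6}$)
$\frac{T + 224244}{137^{2} - 282205} = \frac{- \frac{2}{614197} + 224244}{137^{2} - 282205} = \frac{137729992066}{614197 \left(18769 - 282205\right)} = \frac{137729992066}{614197 \left(-263436\right)} = \frac{137729992066}{614197} \left(- \frac{1}{263436}\right) = - \frac{68864996033}{80900800446}$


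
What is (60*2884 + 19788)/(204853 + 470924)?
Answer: 64276/225259 ≈ 0.28534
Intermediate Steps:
(60*2884 + 19788)/(204853 + 470924) = (173040 + 19788)/675777 = 192828*(1/675777) = 64276/225259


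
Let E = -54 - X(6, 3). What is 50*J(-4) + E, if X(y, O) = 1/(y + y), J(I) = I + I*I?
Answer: 6551/12 ≈ 545.92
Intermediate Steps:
J(I) = I + I**2
X(y, O) = 1/(2*y)
E = -649/12 (E = -54 - 1/(2*6) = -54 - 1*1/12 = -54 - 1/12 = -649/12 ≈ -54.083)
50*J(-4) + E = 50*(-4*(1 - 4)) - 649/12 = 50*(-4*(-3)) - 649/12 = 50*12 - 649/12 = 600 - 649/12 = 6551/12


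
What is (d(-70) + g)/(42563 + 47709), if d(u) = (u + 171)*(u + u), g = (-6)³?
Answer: -3589/22568 ≈ -0.15903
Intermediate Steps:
g = -216
d(u) = 2*u*(171 + u) (d(u) = (171 + u)*(2*u) = 2*u*(171 + u))
(d(-70) + g)/(42563 + 47709) = (2*(-70)*(171 - 70) - 216)/(42563 + 47709) = (2*(-70)*101 - 216)/90272 = (-14140 - 216)*(1/90272) = -14356*1/90272 = -3589/22568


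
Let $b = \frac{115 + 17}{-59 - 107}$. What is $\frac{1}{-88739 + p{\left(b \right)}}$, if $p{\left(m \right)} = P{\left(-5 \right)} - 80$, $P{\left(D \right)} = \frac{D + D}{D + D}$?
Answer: $- \frac{1}{88818} \approx -1.1259 \cdot 10^{-5}$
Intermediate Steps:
$P{\left(D \right)} = 1$ ($P{\left(D \right)} = \frac{2 D}{2 D} = 2 D \frac{1}{2 D} = 1$)
$b = - \frac{66}{83}$ ($b = \frac{132}{-166} = 132 \left(- \frac{1}{166}\right) = - \frac{66}{83} \approx -0.79518$)
$p{\left(m \right)} = -79$ ($p{\left(m \right)} = 1 - 80 = -79$)
$\frac{1}{-88739 + p{\left(b \right)}} = \frac{1}{-88739 - 79} = \frac{1}{-88818} = - \frac{1}{88818}$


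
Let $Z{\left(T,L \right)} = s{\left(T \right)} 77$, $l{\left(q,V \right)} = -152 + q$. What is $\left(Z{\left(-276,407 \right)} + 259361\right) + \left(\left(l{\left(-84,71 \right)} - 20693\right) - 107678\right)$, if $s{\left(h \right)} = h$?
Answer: $109502$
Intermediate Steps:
$Z{\left(T,L \right)} = 77 T$ ($Z{\left(T,L \right)} = T 77 = 77 T$)
$\left(Z{\left(-276,407 \right)} + 259361\right) + \left(\left(l{\left(-84,71 \right)} - 20693\right) - 107678\right) = \left(77 \left(-276\right) + 259361\right) - 128607 = \left(-21252 + 259361\right) - 128607 = 238109 - 128607 = 109502$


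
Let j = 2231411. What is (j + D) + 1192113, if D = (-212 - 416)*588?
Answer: 3054260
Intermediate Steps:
D = -369264 (D = -628*588 = -369264)
(j + D) + 1192113 = (2231411 - 369264) + 1192113 = 1862147 + 1192113 = 3054260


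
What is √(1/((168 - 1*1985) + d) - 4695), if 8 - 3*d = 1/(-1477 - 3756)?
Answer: I*√47024992648232402/3164802 ≈ 68.52*I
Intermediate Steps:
d = 13955/5233 (d = 8/3 - 1/(3*(-1477 - 3756)) = 8/3 - ⅓/(-5233) = 8/3 - ⅓*(-1/5233) = 8/3 + 1/15699 = 13955/5233 ≈ 2.6667)
√(1/((168 - 1*1985) + d) - 4695) = √(1/((168 - 1*1985) + 13955/5233) - 4695) = √(1/((168 - 1985) + 13955/5233) - 4695) = √(1/(-1817 + 13955/5233) - 4695) = √(1/(-9494406/5233) - 4695) = √(-5233/9494406 - 4695) = √(-44576241403/9494406) = I*√47024992648232402/3164802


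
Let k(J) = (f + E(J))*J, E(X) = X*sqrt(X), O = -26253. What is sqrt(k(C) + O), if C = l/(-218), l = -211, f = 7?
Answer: sqrt(-59277901149064 + 9705578*sqrt(45998))/47524 ≈ 162.0*I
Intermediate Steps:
C = 211/218 (C = -211/(-218) = -211*(-1/218) = 211/218 ≈ 0.96789)
E(X) = X**(3/2)
k(J) = J*(7 + J**(3/2)) (k(J) = (7 + J**(3/2))*J = J*(7 + J**(3/2)))
sqrt(k(C) + O) = sqrt(211*(7 + (211/218)**(3/2))/218 - 26253) = sqrt(211*(7 + 211*sqrt(45998)/47524)/218 - 26253) = sqrt((1477/218 + 44521*sqrt(45998)/10360232) - 26253) = sqrt(-5721677/218 + 44521*sqrt(45998)/10360232)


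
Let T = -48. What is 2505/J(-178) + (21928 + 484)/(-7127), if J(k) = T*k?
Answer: -57878331/20297696 ≈ -2.8515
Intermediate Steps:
J(k) = -48*k
2505/J(-178) + (21928 + 484)/(-7127) = 2505/((-48*(-178))) + (21928 + 484)/(-7127) = 2505/8544 + 22412*(-1/7127) = 2505*(1/8544) - 22412/7127 = 835/2848 - 22412/7127 = -57878331/20297696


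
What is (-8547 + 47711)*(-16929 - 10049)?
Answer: -1056566392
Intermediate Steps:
(-8547 + 47711)*(-16929 - 10049) = 39164*(-26978) = -1056566392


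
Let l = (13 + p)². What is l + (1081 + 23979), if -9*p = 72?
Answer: 25085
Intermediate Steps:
p = -8 (p = -⅑*72 = -8)
l = 25 (l = (13 - 8)² = 5² = 25)
l + (1081 + 23979) = 25 + (1081 + 23979) = 25 + 25060 = 25085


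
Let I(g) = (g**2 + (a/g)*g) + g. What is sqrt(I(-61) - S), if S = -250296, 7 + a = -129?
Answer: 14*sqrt(1295) ≈ 503.81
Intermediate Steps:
a = -136 (a = -7 - 129 = -136)
I(g) = -136 + g + g**2 (I(g) = (g**2 + (-136/g)*g) + g = (g**2 - 136) + g = (-136 + g**2) + g = -136 + g + g**2)
sqrt(I(-61) - S) = sqrt((-136 - 61 + (-61)**2) - 1*(-250296)) = sqrt((-136 - 61 + 3721) + 250296) = sqrt(3524 + 250296) = sqrt(253820) = 14*sqrt(1295)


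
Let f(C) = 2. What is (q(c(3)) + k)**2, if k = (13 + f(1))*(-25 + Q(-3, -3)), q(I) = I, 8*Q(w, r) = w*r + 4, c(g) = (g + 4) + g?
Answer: 7425625/64 ≈ 1.1603e+5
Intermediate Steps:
c(g) = 4 + 2*g (c(g) = (4 + g) + g = 4 + 2*g)
Q(w, r) = 1/2 + r*w/8 (Q(w, r) = (w*r + 4)/8 = (r*w + 4)/8 = (4 + r*w)/8 = 1/2 + r*w/8)
k = -2805/8 (k = (13 + 2)*(-25 + (1/2 + (1/8)*(-3)*(-3))) = 15*(-25 + (1/2 + 9/8)) = 15*(-25 + 13/8) = 15*(-187/8) = -2805/8 ≈ -350.63)
(q(c(3)) + k)**2 = ((4 + 2*3) - 2805/8)**2 = ((4 + 6) - 2805/8)**2 = (10 - 2805/8)**2 = (-2725/8)**2 = 7425625/64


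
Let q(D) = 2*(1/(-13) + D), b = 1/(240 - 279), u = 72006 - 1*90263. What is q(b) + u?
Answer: -712031/39 ≈ -18257.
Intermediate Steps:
u = -18257 (u = 72006 - 90263 = -18257)
b = -1/39 (b = 1/(-39) = -1/39 ≈ -0.025641)
q(D) = -2/13 + 2*D (q(D) = 2*(-1/13 + D) = -2/13 + 2*D)
q(b) + u = (-2/13 + 2*(-1/39)) - 18257 = (-2/13 - 2/39) - 18257 = -8/39 - 18257 = -712031/39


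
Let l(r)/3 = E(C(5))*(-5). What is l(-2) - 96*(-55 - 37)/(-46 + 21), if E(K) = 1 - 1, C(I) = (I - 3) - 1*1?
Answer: -8832/25 ≈ -353.28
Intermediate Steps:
C(I) = -4 + I (C(I) = (-3 + I) - 1 = -4 + I)
E(K) = 0
l(r) = 0 (l(r) = 3*(0*(-5)) = 3*0 = 0)
l(-2) - 96*(-55 - 37)/(-46 + 21) = 0 - 96*(-55 - 37)/(-46 + 21) = 0 - (-8832)/(-25) = 0 - (-8832)*(-1)/25 = 0 - 96*92/25 = 0 - 8832/25 = -8832/25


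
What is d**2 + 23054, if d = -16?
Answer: 23310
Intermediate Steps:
d**2 + 23054 = (-16)**2 + 23054 = 256 + 23054 = 23310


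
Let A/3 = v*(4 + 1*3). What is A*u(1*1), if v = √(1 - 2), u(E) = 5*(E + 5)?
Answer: 630*I ≈ 630.0*I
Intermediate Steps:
u(E) = 25 + 5*E (u(E) = 5*(5 + E) = 25 + 5*E)
v = I (v = √(-1) = I ≈ 1.0*I)
A = 21*I (A = 3*(I*(4 + 1*3)) = 3*(I*(4 + 3)) = 3*(I*7) = 3*(7*I) = 21*I ≈ 21.0*I)
A*u(1*1) = (21*I)*(25 + 5*(1*1)) = (21*I)*(25 + 5*1) = (21*I)*(25 + 5) = (21*I)*30 = 630*I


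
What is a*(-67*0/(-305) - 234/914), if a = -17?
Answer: 1989/457 ≈ 4.3523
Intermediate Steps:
a*(-67*0/(-305) - 234/914) = -17*(-67*0/(-305) - 234/914) = -17*(0*(-1/305) - 234*1/914) = -17*(0 - 117/457) = -17*(-117/457) = 1989/457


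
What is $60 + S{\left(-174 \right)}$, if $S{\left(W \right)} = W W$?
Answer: $30336$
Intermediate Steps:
$S{\left(W \right)} = W^{2}$
$60 + S{\left(-174 \right)} = 60 + \left(-174\right)^{2} = 60 + 30276 = 30336$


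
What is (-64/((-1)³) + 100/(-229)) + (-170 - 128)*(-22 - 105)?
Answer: 8681290/229 ≈ 37910.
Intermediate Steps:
(-64/((-1)³) + 100/(-229)) + (-170 - 128)*(-22 - 105) = (-64/(-1) + 100*(-1/229)) - 298*(-127) = (-64*(-1) - 100/229) + 37846 = (64 - 100/229) + 37846 = 14556/229 + 37846 = 8681290/229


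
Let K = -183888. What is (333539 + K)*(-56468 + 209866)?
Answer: 22956164098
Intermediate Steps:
(333539 + K)*(-56468 + 209866) = (333539 - 183888)*(-56468 + 209866) = 149651*153398 = 22956164098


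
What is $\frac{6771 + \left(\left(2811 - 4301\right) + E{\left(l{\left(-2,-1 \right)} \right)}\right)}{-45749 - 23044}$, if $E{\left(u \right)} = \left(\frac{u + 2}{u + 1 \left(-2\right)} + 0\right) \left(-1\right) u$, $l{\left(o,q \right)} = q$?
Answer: $- \frac{15842}{206379} \approx -0.076762$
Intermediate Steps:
$E{\left(u \right)} = - \frac{u \left(2 + u\right)}{-2 + u}$ ($E{\left(u \right)} = \left(\frac{2 + u}{u - 2} + 0\right) \left(-1\right) u = \left(\frac{2 + u}{-2 + u} + 0\right) \left(-1\right) u = \frac{2 + u}{-2 + u} \left(-1\right) u = - \frac{2 + u}{-2 + u} u = - \frac{u \left(2 + u\right)}{-2 + u}$)
$\frac{6771 + \left(\left(2811 - 4301\right) + E{\left(l{\left(-2,-1 \right)} \right)}\right)}{-45749 - 23044} = \frac{6771 + \left(\left(2811 - 4301\right) - - \frac{2 - 1}{-2 - 1}\right)}{-45749 - 23044} = \frac{6771 - \left(1490 - \frac{1}{-3} \cdot 1\right)}{-68793} = \left(6771 - \left(1490 - \left(- \frac{1}{3}\right) 1\right)\right) \left(- \frac{1}{68793}\right) = \left(6771 - \frac{4471}{3}\right) \left(- \frac{1}{68793}\right) = \frac{15842}{3} \left(- \frac{1}{68793}\right) = - \frac{15842}{206379}$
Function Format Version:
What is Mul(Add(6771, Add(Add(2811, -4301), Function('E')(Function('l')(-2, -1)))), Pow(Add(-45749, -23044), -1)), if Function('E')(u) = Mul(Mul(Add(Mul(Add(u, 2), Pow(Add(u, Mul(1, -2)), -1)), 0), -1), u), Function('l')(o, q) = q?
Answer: Rational(-15842, 206379) ≈ -0.076762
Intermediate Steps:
Function('E')(u) = Mul(-1, u, Pow(Add(-2, u), -1), Add(2, u)) (Function('E')(u) = Mul(Mul(Add(Mul(Add(2, u), Pow(Add(u, -2), -1)), 0), -1), u) = Mul(Mul(Add(Mul(Add(2, u), Pow(Add(-2, u), -1)), 0), -1), u) = Mul(Mul(Add(Mul(Pow(Add(-2, u), -1), Add(2, u)), 0), -1), u) = Mul(Mul(Mul(Pow(Add(-2, u), -1), Add(2, u)), -1), u) = Mul(Mul(-1, Pow(Add(-2, u), -1), Add(2, u)), u) = Mul(-1, u, Pow(Add(-2, u), -1), Add(2, u)))
Mul(Add(6771, Add(Add(2811, -4301), Function('E')(Function('l')(-2, -1)))), Pow(Add(-45749, -23044), -1)) = Mul(Add(6771, Add(Add(2811, -4301), Mul(-1, -1, Pow(Add(-2, -1), -1), Add(2, -1)))), Pow(Add(-45749, -23044), -1)) = Mul(Add(6771, Add(-1490, Mul(-1, -1, Pow(-3, -1), 1))), Pow(-68793, -1)) = Mul(Add(6771, Add(-1490, Mul(-1, -1, Rational(-1, 3), 1))), Rational(-1, 68793)) = Mul(Add(6771, Add(-1490, Rational(-1, 3))), Rational(-1, 68793)) = Mul(Add(6771, Rational(-4471, 3)), Rational(-1, 68793)) = Mul(Rational(15842, 3), Rational(-1, 68793)) = Rational(-15842, 206379)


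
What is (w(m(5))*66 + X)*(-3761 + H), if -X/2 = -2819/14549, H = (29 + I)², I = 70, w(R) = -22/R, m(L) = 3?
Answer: -42497911120/14549 ≈ -2.9210e+6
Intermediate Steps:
H = 9801 (H = (29 + 70)² = 99² = 9801)
X = 5638/14549 (X = -(-5638)/14549 = -2*(-2819/14549) = 5638/14549 ≈ 0.38752)
(w(m(5))*66 + X)*(-3761 + H) = (-22/3*66 + 5638/14549)*(-3761 + 9801) = (-22*⅓*66 + 5638/14549)*6040 = (-22/3*66 + 5638/14549)*6040 = (-484 + 5638/14549)*6040 = -7036078/14549*6040 = -42497911120/14549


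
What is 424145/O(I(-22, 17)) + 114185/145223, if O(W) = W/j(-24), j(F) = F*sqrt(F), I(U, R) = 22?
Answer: 114185/145223 - 10179480*I*sqrt(6)/11 ≈ 0.78627 - 2.2668e+6*I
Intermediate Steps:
j(F) = F**(3/2)
O(W) = I*W*sqrt(6)/288 (O(W) = W/((-24)**(3/2)) = W/((-48*I*sqrt(6))) = W*(I*sqrt(6)/288) = I*W*sqrt(6)/288)
424145/O(I(-22, 17)) + 114185/145223 = 424145/(((1/288)*I*22*sqrt(6))) + 114185/145223 = 424145/((11*I*sqrt(6)/144)) + 114185*(1/145223) = 424145*(-24*I*sqrt(6)/11) + 114185/145223 = -10179480*I*sqrt(6)/11 + 114185/145223 = 114185/145223 - 10179480*I*sqrt(6)/11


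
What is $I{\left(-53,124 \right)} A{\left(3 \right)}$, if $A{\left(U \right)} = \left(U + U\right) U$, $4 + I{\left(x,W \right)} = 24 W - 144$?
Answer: $50904$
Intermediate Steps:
$I{\left(x,W \right)} = -148 + 24 W$ ($I{\left(x,W \right)} = -4 + \left(24 W - 144\right) = -4 + \left(-144 + 24 W\right) = -148 + 24 W$)
$A{\left(U \right)} = 2 U^{2}$ ($A{\left(U \right)} = 2 U U = 2 U^{2}$)
$I{\left(-53,124 \right)} A{\left(3 \right)} = \left(-148 + 24 \cdot 124\right) 2 \cdot 3^{2} = \left(-148 + 2976\right) 2 \cdot 9 = 2828 \cdot 18 = 50904$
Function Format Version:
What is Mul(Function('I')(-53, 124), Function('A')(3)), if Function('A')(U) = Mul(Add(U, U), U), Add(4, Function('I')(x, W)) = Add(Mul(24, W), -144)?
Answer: 50904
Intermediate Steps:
Function('I')(x, W) = Add(-148, Mul(24, W)) (Function('I')(x, W) = Add(-4, Add(Mul(24, W), -144)) = Add(-4, Add(-144, Mul(24, W))) = Add(-148, Mul(24, W)))
Function('A')(U) = Mul(2, Pow(U, 2)) (Function('A')(U) = Mul(Mul(2, U), U) = Mul(2, Pow(U, 2)))
Mul(Function('I')(-53, 124), Function('A')(3)) = Mul(Add(-148, Mul(24, 124)), Mul(2, Pow(3, 2))) = Mul(Add(-148, 2976), Mul(2, 9)) = Mul(2828, 18) = 50904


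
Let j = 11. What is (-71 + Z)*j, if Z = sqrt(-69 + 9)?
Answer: -781 + 22*I*sqrt(15) ≈ -781.0 + 85.206*I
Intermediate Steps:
Z = 2*I*sqrt(15) (Z = sqrt(-60) = 2*I*sqrt(15) ≈ 7.746*I)
(-71 + Z)*j = (-71 + 2*I*sqrt(15))*11 = -781 + 22*I*sqrt(15)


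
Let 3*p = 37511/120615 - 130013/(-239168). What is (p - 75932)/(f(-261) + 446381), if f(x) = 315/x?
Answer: -190566630635262433/1120284100091629440 ≈ -0.17011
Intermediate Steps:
p = 24652948843/86541744960 (p = (37511/120615 - 130013/(-239168))/3 = (37511*(1/120615) - 130013*(-1/239168))/3 = (37511/120615 + 130013/239168)/3 = (1/3)*(24652948843/28847248320) = 24652948843/86541744960 ≈ 0.28487)
(p - 75932)/(f(-261) + 446381) = (24652948843/86541744960 - 75932)/(315/(-261) + 446381) = -6571263125353877/(86541744960*(315*(-1/261) + 446381)) = -6571263125353877/(86541744960*(-35/29 + 446381)) = -6571263125353877/(86541744960*12945014/29) = -6571263125353877/86541744960*29/12945014 = -190566630635262433/1120284100091629440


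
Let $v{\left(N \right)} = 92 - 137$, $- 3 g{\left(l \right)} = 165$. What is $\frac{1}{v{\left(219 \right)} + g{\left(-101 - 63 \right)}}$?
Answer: $- \frac{1}{100} \approx -0.01$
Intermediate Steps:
$g{\left(l \right)} = -55$ ($g{\left(l \right)} = \left(- \frac{1}{3}\right) 165 = -55$)
$v{\left(N \right)} = -45$
$\frac{1}{v{\left(219 \right)} + g{\left(-101 - 63 \right)}} = \frac{1}{-45 - 55} = \frac{1}{-100} = - \frac{1}{100}$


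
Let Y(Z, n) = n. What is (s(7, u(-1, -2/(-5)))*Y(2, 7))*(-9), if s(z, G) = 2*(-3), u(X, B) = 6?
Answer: 378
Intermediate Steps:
s(z, G) = -6
(s(7, u(-1, -2/(-5)))*Y(2, 7))*(-9) = -6*7*(-9) = -42*(-9) = 378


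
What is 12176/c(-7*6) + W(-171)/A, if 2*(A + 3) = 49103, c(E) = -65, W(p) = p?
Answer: -597827302/3191305 ≈ -187.33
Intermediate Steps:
A = 49097/2 (A = -3 + (½)*49103 = -3 + 49103/2 = 49097/2 ≈ 24549.)
12176/c(-7*6) + W(-171)/A = 12176/(-65) - 171/49097/2 = 12176*(-1/65) - 171*2/49097 = -12176/65 - 342/49097 = -597827302/3191305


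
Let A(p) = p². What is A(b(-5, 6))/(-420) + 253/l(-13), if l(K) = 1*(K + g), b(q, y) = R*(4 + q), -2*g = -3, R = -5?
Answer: -1853/84 ≈ -22.060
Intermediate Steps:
g = 3/2 (g = -½*(-3) = 3/2 ≈ 1.5000)
b(q, y) = -20 - 5*q (b(q, y) = -5*(4 + q) = -20 - 5*q)
l(K) = 3/2 + K (l(K) = 1*(K + 3/2) = 1*(3/2 + K) = 3/2 + K)
A(b(-5, 6))/(-420) + 253/l(-13) = (-20 - 5*(-5))²/(-420) + 253/(3/2 - 13) = (-20 + 25)²*(-1/420) + 253/(-23/2) = 5²*(-1/420) + 253*(-2/23) = 25*(-1/420) - 22 = -5/84 - 22 = -1853/84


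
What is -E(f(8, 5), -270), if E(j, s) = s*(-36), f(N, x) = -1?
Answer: -9720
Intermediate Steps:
E(j, s) = -36*s
-E(f(8, 5), -270) = -(-36)*(-270) = -1*9720 = -9720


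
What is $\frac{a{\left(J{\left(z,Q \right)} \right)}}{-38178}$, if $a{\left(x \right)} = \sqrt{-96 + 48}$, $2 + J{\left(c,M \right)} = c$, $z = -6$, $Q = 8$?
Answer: $- \frac{2 i \sqrt{3}}{19089} \approx - 0.00018147 i$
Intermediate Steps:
$J{\left(c,M \right)} = -2 + c$
$a{\left(x \right)} = 4 i \sqrt{3}$ ($a{\left(x \right)} = \sqrt{-48} = 4 i \sqrt{3}$)
$\frac{a{\left(J{\left(z,Q \right)} \right)}}{-38178} = \frac{4 i \sqrt{3}}{-38178} = 4 i \sqrt{3} \left(- \frac{1}{38178}\right) = - \frac{2 i \sqrt{3}}{19089}$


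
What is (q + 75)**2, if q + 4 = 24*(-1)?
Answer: 2209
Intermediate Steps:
q = -28 (q = -4 + 24*(-1) = -4 - 24 = -28)
(q + 75)**2 = (-28 + 75)**2 = 47**2 = 2209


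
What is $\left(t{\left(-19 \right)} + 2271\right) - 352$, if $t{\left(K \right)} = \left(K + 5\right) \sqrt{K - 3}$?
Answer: $1919 - 14 i \sqrt{22} \approx 1919.0 - 65.666 i$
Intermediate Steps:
$t{\left(K \right)} = \sqrt{-3 + K} \left(5 + K\right)$ ($t{\left(K \right)} = \left(5 + K\right) \sqrt{-3 + K} = \sqrt{-3 + K} \left(5 + K\right)$)
$\left(t{\left(-19 \right)} + 2271\right) - 352 = \left(\sqrt{-3 - 19} \left(5 - 19\right) + 2271\right) - 352 = \left(\sqrt{-22} \left(-14\right) + 2271\right) - 352 = \left(i \sqrt{22} \left(-14\right) + 2271\right) - 352 = \left(- 14 i \sqrt{22} + 2271\right) - 352 = \left(2271 - 14 i \sqrt{22}\right) - 352 = 1919 - 14 i \sqrt{22}$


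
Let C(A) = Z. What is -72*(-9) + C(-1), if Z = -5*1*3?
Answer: 633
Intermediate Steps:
Z = -15 (Z = -5*3 = -15)
C(A) = -15
-72*(-9) + C(-1) = -72*(-9) - 15 = 648 - 15 = 633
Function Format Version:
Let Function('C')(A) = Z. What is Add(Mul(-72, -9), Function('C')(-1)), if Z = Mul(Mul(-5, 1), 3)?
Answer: 633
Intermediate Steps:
Z = -15 (Z = Mul(-5, 3) = -15)
Function('C')(A) = -15
Add(Mul(-72, -9), Function('C')(-1)) = Add(Mul(-72, -9), -15) = Add(648, -15) = 633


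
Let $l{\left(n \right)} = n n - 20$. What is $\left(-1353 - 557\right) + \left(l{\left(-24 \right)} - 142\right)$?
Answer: $-1496$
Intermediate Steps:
$l{\left(n \right)} = -20 + n^{2}$ ($l{\left(n \right)} = n^{2} - 20 = -20 + n^{2}$)
$\left(-1353 - 557\right) + \left(l{\left(-24 \right)} - 142\right) = \left(-1353 - 557\right) - \left(162 - 576\right) = -1910 + \left(\left(-20 + 576\right) - 142\right) = -1910 + \left(556 - 142\right) = -1910 + 414 = -1496$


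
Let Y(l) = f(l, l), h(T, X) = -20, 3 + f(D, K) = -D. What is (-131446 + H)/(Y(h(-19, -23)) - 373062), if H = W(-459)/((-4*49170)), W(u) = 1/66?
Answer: 1706284752481/4842452379600 ≈ 0.35236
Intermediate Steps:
f(D, K) = -3 - D
W(u) = 1/66
Y(l) = -3 - l
H = -1/12980880 (H = 1/(66*((-4*49170))) = (1/66)/(-196680) = (1/66)*(-1/196680) = -1/12980880 ≈ -7.7036e-8)
(-131446 + H)/(Y(h(-19, -23)) - 373062) = (-131446 - 1/12980880)/((-3 - 1*(-20)) - 373062) = -1706284752481/(12980880*((-3 + 20) - 373062)) = -1706284752481/(12980880*(17 - 373062)) = -1706284752481/12980880/(-373045) = -1706284752481/12980880*(-1/373045) = 1706284752481/4842452379600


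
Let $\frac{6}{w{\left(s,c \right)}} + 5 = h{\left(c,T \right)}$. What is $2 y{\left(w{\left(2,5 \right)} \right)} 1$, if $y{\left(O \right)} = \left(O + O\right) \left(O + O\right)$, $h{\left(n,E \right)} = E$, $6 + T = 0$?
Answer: $\frac{288}{121} \approx 2.3802$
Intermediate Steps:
$T = -6$ ($T = -6 + 0 = -6$)
$w{\left(s,c \right)} = - \frac{6}{11}$ ($w{\left(s,c \right)} = \frac{6}{-5 - 6} = \frac{6}{-11} = 6 \left(- \frac{1}{11}\right) = - \frac{6}{11}$)
$y{\left(O \right)} = 4 O^{2}$ ($y{\left(O \right)} = 2 O 2 O = 4 O^{2}$)
$2 y{\left(w{\left(2,5 \right)} \right)} 1 = 2 \cdot 4 \left(- \frac{6}{11}\right)^{2} \cdot 1 = 2 \cdot 4 \cdot \frac{36}{121} \cdot 1 = 2 \cdot \frac{144}{121} \cdot 1 = \frac{288}{121} \cdot 1 = \frac{288}{121}$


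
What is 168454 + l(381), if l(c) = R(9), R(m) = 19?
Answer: 168473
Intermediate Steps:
l(c) = 19
168454 + l(381) = 168454 + 19 = 168473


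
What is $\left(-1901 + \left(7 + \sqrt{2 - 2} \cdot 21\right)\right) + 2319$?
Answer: $425$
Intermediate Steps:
$\left(-1901 + \left(7 + \sqrt{2 - 2} \cdot 21\right)\right) + 2319 = \left(-1901 + \left(7 + \sqrt{0} \cdot 21\right)\right) + 2319 = \left(-1901 + \left(7 + 0 \cdot 21\right)\right) + 2319 = \left(-1901 + \left(7 + 0\right)\right) + 2319 = \left(-1901 + 7\right) + 2319 = -1894 + 2319 = 425$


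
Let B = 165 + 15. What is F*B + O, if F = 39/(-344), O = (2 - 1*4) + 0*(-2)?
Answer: -1927/86 ≈ -22.407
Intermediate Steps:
O = -2 (O = (2 - 4) + 0 = -2 + 0 = -2)
B = 180
F = -39/344 (F = 39*(-1/344) = -39/344 ≈ -0.11337)
F*B + O = -39/344*180 - 2 = -1755/86 - 2 = -1927/86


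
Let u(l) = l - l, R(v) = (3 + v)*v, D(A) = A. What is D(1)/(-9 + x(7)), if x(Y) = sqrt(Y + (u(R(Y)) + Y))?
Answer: -9/67 - sqrt(14)/67 ≈ -0.19017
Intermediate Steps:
R(v) = v*(3 + v)
u(l) = 0
x(Y) = sqrt(2)*sqrt(Y) (x(Y) = sqrt(Y + (0 + Y)) = sqrt(Y + Y) = sqrt(2*Y) = sqrt(2)*sqrt(Y))
D(1)/(-9 + x(7)) = 1/(-9 + sqrt(2)*sqrt(7)) = 1/(-9 + sqrt(14))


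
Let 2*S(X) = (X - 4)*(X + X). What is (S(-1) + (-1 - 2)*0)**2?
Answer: 25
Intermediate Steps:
S(X) = X*(-4 + X) (S(X) = ((X - 4)*(X + X))/2 = ((-4 + X)*(2*X))/2 = (2*X*(-4 + X))/2 = X*(-4 + X))
(S(-1) + (-1 - 2)*0)**2 = (-(-4 - 1) + (-1 - 2)*0)**2 = (-1*(-5) - 3*0)**2 = (5 + 0)**2 = 5**2 = 25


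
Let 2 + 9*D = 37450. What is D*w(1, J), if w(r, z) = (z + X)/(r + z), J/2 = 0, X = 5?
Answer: 187240/9 ≈ 20804.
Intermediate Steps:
D = 37448/9 (D = -2/9 + (⅑)*37450 = -2/9 + 37450/9 = 37448/9 ≈ 4160.9)
J = 0 (J = 2*0 = 0)
w(r, z) = (5 + z)/(r + z) (w(r, z) = (z + 5)/(r + z) = (5 + z)/(r + z))
D*w(1, J) = 37448*((5 + 0)/(1 + 0))/9 = 37448*(5/1)/9 = 37448*(1*5)/9 = (37448/9)*5 = 187240/9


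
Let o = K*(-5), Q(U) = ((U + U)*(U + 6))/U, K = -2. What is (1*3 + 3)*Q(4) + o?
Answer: 130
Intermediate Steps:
Q(U) = 12 + 2*U (Q(U) = ((2*U)*(6 + U))/U = (2*U*(6 + U))/U = 12 + 2*U)
o = 10 (o = -2*(-5) = 10)
(1*3 + 3)*Q(4) + o = (1*3 + 3)*(12 + 2*4) + 10 = (3 + 3)*(12 + 8) + 10 = 6*20 + 10 = 120 + 10 = 130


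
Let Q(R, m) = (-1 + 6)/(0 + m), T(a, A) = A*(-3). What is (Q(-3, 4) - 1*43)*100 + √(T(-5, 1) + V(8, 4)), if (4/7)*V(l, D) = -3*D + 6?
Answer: -4175 + 3*I*√6/2 ≈ -4175.0 + 3.6742*I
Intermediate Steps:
V(l, D) = 21/2 - 21*D/4 (V(l, D) = 7*(-3*D + 6)/4 = 7*(6 - 3*D)/4 = 21/2 - 21*D/4)
T(a, A) = -3*A
Q(R, m) = 5/m
(Q(-3, 4) - 1*43)*100 + √(T(-5, 1) + V(8, 4)) = (5/4 - 1*43)*100 + √(-3*1 + (21/2 - 21/4*4)) = (5*(¼) - 43)*100 + √(-3 + (21/2 - 21)) = (5/4 - 43)*100 + √(-3 - 21/2) = -167/4*100 + √(-27/2) = -4175 + 3*I*√6/2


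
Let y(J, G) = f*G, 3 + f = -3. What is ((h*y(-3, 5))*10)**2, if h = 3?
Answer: 810000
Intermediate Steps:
f = -6 (f = -3 - 3 = -6)
y(J, G) = -6*G
((h*y(-3, 5))*10)**2 = ((3*(-6*5))*10)**2 = ((3*(-30))*10)**2 = (-90*10)**2 = (-900)**2 = 810000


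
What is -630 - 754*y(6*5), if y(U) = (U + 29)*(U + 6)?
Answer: -1602126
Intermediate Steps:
y(U) = (6 + U)*(29 + U) (y(U) = (29 + U)*(6 + U) = (6 + U)*(29 + U))
-630 - 754*y(6*5) = -630 - 754*(174 + (6*5)² + 35*(6*5)) = -630 - 754*(174 + 30² + 35*30) = -630 - 754*(174 + 900 + 1050) = -630 - 754*2124 = -630 - 1601496 = -1602126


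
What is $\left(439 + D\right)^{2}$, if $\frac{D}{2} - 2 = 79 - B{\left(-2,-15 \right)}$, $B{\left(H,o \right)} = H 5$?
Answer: $385641$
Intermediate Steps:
$B{\left(H,o \right)} = 5 H$
$D = 182$ ($D = 4 + 2 \left(79 - 5 \left(-2\right)\right) = 4 + 2 \left(79 - -10\right) = 4 + 2 \left(79 + 10\right) = 4 + 2 \cdot 89 = 4 + 178 = 182$)
$\left(439 + D\right)^{2} = \left(439 + 182\right)^{2} = 621^{2} = 385641$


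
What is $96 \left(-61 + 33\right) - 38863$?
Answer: $-41551$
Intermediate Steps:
$96 \left(-61 + 33\right) - 38863 = 96 \left(-28\right) - 38863 = -2688 - 38863 = -41551$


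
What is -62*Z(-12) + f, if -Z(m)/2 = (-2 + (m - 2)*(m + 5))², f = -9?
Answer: 1142775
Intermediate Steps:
Z(m) = -2*(-2 + (-2 + m)*(5 + m))² (Z(m) = -2*(-2 + (m - 2)*(m + 5))² = -2*(-2 + (-2 + m)*(5 + m))²)
-62*Z(-12) + f = -(-124)*(-12 + (-12)² + 3*(-12))² - 9 = -(-124)*(-12 + 144 - 36)² - 9 = -(-124)*96² - 9 = -(-124)*9216 - 9 = -62*(-18432) - 9 = 1142784 - 9 = 1142775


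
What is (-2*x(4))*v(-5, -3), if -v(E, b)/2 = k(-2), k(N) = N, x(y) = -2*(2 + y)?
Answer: 96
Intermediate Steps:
x(y) = -4 - 2*y
v(E, b) = 4 (v(E, b) = -2*(-2) = 4)
(-2*x(4))*v(-5, -3) = -2*(-4 - 2*4)*4 = -2*(-4 - 8)*4 = -2*(-12)*4 = 24*4 = 96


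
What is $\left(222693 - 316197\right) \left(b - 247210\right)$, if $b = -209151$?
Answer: $42671578944$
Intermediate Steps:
$\left(222693 - 316197\right) \left(b - 247210\right) = \left(222693 - 316197\right) \left(-209151 - 247210\right) = \left(-93504\right) \left(-456361\right) = 42671578944$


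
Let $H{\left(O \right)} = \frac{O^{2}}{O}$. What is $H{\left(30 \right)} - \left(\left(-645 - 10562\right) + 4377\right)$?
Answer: $6860$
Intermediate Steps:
$H{\left(O \right)} = O$
$H{\left(30 \right)} - \left(\left(-645 - 10562\right) + 4377\right) = 30 - \left(\left(-645 - 10562\right) + 4377\right) = 30 - \left(-11207 + 4377\right) = 30 - -6830 = 30 + 6830 = 6860$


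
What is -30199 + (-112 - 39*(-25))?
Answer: -29336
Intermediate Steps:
-30199 + (-112 - 39*(-25)) = -30199 + (-112 + 975) = -30199 + 863 = -29336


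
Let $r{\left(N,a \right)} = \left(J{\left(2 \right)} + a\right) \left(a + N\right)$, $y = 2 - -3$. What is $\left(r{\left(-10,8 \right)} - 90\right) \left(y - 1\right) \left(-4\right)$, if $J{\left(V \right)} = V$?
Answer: $1760$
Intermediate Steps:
$y = 5$ ($y = 2 + 3 = 5$)
$r{\left(N,a \right)} = \left(2 + a\right) \left(N + a\right)$ ($r{\left(N,a \right)} = \left(2 + a\right) \left(a + N\right) = \left(2 + a\right) \left(N + a\right)$)
$\left(r{\left(-10,8 \right)} - 90\right) \left(y - 1\right) \left(-4\right) = \left(\left(8^{2} + 2 \left(-10\right) + 2 \cdot 8 - 80\right) - 90\right) \left(5 - 1\right) \left(-4\right) = \left(\left(64 - 20 + 16 - 80\right) - 90\right) 4 \left(-4\right) = \left(-20 - 90\right) \left(-16\right) = \left(-110\right) \left(-16\right) = 1760$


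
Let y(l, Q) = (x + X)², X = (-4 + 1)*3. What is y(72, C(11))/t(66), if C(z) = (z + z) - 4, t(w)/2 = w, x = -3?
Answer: 12/11 ≈ 1.0909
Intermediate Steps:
t(w) = 2*w
X = -9 (X = -3*3 = -9)
C(z) = -4 + 2*z (C(z) = 2*z - 4 = -4 + 2*z)
y(l, Q) = 144 (y(l, Q) = (-3 - 9)² = (-12)² = 144)
y(72, C(11))/t(66) = 144/((2*66)) = 144/132 = 144*(1/132) = 12/11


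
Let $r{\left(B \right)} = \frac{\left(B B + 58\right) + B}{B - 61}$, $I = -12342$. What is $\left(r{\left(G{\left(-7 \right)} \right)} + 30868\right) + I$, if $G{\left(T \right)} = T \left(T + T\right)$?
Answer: $\frac{695222}{37} \approx 18790.0$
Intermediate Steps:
$G{\left(T \right)} = 2 T^{2}$ ($G{\left(T \right)} = T 2 T = 2 T^{2}$)
$r{\left(B \right)} = \frac{58 + B + B^{2}}{-61 + B}$ ($r{\left(B \right)} = \frac{\left(B^{2} + 58\right) + B}{-61 + B} = \frac{\left(58 + B^{2}\right) + B}{-61 + B} = \frac{58 + B + B^{2}}{-61 + B}$)
$\left(r{\left(G{\left(-7 \right)} \right)} + 30868\right) + I = \left(\frac{58 + 2 \left(-7\right)^{2} + \left(2 \left(-7\right)^{2}\right)^{2}}{-61 + 2 \left(-7\right)^{2}} + 30868\right) - 12342 = \left(\frac{58 + 2 \cdot 49 + \left(2 \cdot 49\right)^{2}}{-61 + 2 \cdot 49} + 30868\right) - 12342 = \left(\frac{58 + 98 + 98^{2}}{-61 + 98} + 30868\right) - 12342 = \left(\frac{58 + 98 + 9604}{37} + 30868\right) - 12342 = \left(\frac{1}{37} \cdot 9760 + 30868\right) - 12342 = \left(\frac{9760}{37} + 30868\right) - 12342 = \frac{1151876}{37} - 12342 = \frac{695222}{37}$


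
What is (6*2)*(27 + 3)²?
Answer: 10800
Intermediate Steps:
(6*2)*(27 + 3)² = 12*30² = 12*900 = 10800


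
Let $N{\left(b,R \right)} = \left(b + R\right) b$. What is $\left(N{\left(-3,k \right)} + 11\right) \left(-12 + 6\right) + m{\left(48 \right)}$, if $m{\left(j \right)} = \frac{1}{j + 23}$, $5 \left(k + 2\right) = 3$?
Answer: $- \frac{51541}{355} \approx -145.19$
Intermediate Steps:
$k = - \frac{7}{5}$ ($k = -2 + \frac{1}{5} \cdot 3 = -2 + \frac{3}{5} = - \frac{7}{5} \approx -1.4$)
$N{\left(b,R \right)} = b \left(R + b\right)$ ($N{\left(b,R \right)} = \left(R + b\right) b = b \left(R + b\right)$)
$m{\left(j \right)} = \frac{1}{23 + j}$
$\left(N{\left(-3,k \right)} + 11\right) \left(-12 + 6\right) + m{\left(48 \right)} = \left(- 3 \left(- \frac{7}{5} - 3\right) + 11\right) \left(-12 + 6\right) + \frac{1}{23 + 48} = \left(\left(-3\right) \left(- \frac{22}{5}\right) + 11\right) \left(-6\right) + \frac{1}{71} = \left(\frac{66}{5} + 11\right) \left(-6\right) + \frac{1}{71} = \frac{121}{5} \left(-6\right) + \frac{1}{71} = - \frac{726}{5} + \frac{1}{71} = - \frac{51541}{355}$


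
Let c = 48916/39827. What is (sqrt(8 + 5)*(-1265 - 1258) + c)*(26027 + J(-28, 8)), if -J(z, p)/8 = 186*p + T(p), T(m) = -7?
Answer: 693579964/39827 - 35773617*sqrt(13) ≈ -1.2897e+8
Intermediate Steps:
c = 48916/39827 (c = 48916*(1/39827) = 48916/39827 ≈ 1.2282)
J(z, p) = 56 - 1488*p (J(z, p) = -8*(186*p - 7) = -8*(-7 + 186*p) = 56 - 1488*p)
(sqrt(8 + 5)*(-1265 - 1258) + c)*(26027 + J(-28, 8)) = (sqrt(8 + 5)*(-1265 - 1258) + 48916/39827)*(26027 + (56 - 1488*8)) = (sqrt(13)*(-2523) + 48916/39827)*(26027 + (56 - 11904)) = (-2523*sqrt(13) + 48916/39827)*(26027 - 11848) = (48916/39827 - 2523*sqrt(13))*14179 = 693579964/39827 - 35773617*sqrt(13)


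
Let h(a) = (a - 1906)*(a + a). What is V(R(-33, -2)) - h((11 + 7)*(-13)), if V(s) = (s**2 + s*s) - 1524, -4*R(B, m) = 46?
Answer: -2005559/2 ≈ -1.0028e+6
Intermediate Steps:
R(B, m) = -23/2 (R(B, m) = -1/4*46 = -23/2)
h(a) = 2*a*(-1906 + a) (h(a) = (-1906 + a)*(2*a) = 2*a*(-1906 + a))
V(s) = -1524 + 2*s**2 (V(s) = (s**2 + s**2) - 1524 = 2*s**2 - 1524 = -1524 + 2*s**2)
V(R(-33, -2)) - h((11 + 7)*(-13)) = (-1524 + 2*(-23/2)**2) - 2*(11 + 7)*(-13)*(-1906 + (11 + 7)*(-13)) = (-1524 + 2*(529/4)) - 2*18*(-13)*(-1906 + 18*(-13)) = (-1524 + 529/2) - 2*(-234)*(-1906 - 234) = -2519/2 - 2*(-234)*(-2140) = -2519/2 - 1*1001520 = -2519/2 - 1001520 = -2005559/2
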